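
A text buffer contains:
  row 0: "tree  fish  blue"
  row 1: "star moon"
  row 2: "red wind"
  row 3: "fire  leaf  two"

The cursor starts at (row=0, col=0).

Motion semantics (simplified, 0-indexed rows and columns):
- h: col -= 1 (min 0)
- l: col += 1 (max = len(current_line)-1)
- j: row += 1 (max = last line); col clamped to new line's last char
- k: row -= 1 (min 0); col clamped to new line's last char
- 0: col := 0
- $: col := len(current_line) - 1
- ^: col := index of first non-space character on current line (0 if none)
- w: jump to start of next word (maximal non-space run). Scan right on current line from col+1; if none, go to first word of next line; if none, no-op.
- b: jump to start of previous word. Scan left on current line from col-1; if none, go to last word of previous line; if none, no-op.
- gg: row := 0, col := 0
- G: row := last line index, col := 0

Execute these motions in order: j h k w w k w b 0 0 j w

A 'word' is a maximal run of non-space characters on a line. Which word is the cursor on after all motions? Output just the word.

Answer: moon

Derivation:
After 1 (j): row=1 col=0 char='s'
After 2 (h): row=1 col=0 char='s'
After 3 (k): row=0 col=0 char='t'
After 4 (w): row=0 col=6 char='f'
After 5 (w): row=0 col=12 char='b'
After 6 (k): row=0 col=12 char='b'
After 7 (w): row=1 col=0 char='s'
After 8 (b): row=0 col=12 char='b'
After 9 (0): row=0 col=0 char='t'
After 10 (0): row=0 col=0 char='t'
After 11 (j): row=1 col=0 char='s'
After 12 (w): row=1 col=5 char='m'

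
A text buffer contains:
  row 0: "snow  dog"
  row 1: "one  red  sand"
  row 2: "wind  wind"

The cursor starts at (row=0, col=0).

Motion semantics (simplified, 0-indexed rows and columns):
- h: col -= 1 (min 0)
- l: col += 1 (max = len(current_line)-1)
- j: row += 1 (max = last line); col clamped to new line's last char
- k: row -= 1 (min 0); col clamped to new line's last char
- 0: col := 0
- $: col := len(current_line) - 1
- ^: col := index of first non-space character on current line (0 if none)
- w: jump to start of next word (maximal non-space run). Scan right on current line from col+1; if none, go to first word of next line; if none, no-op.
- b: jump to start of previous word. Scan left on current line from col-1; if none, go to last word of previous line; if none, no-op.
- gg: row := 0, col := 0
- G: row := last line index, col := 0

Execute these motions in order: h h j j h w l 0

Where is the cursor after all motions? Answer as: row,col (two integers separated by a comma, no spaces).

Answer: 2,0

Derivation:
After 1 (h): row=0 col=0 char='s'
After 2 (h): row=0 col=0 char='s'
After 3 (j): row=1 col=0 char='o'
After 4 (j): row=2 col=0 char='w'
After 5 (h): row=2 col=0 char='w'
After 6 (w): row=2 col=6 char='w'
After 7 (l): row=2 col=7 char='i'
After 8 (0): row=2 col=0 char='w'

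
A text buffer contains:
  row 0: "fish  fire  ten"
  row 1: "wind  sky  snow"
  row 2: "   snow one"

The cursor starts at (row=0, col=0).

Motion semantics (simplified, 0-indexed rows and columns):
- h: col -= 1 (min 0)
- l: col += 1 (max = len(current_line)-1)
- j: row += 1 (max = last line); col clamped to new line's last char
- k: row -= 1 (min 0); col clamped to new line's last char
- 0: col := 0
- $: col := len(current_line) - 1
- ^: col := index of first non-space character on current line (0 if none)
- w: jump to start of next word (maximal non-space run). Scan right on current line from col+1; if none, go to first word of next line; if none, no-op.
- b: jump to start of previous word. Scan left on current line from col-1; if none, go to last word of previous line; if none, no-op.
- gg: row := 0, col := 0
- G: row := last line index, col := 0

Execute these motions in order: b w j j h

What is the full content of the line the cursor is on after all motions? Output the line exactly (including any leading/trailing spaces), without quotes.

After 1 (b): row=0 col=0 char='f'
After 2 (w): row=0 col=6 char='f'
After 3 (j): row=1 col=6 char='s'
After 4 (j): row=2 col=6 char='w'
After 5 (h): row=2 col=5 char='o'

Answer:    snow one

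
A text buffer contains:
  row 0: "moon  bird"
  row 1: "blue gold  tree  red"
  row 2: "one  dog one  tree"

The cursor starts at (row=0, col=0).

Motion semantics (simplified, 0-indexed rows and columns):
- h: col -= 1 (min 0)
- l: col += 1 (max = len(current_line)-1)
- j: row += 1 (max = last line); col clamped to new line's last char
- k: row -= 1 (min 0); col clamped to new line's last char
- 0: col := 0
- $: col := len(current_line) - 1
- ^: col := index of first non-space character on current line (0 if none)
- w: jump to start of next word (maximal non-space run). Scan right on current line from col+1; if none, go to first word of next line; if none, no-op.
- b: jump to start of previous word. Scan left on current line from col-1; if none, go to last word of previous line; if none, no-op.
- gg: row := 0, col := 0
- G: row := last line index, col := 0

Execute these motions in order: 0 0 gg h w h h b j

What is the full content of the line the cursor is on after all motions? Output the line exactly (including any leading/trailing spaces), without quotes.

Answer: blue gold  tree  red

Derivation:
After 1 (0): row=0 col=0 char='m'
After 2 (0): row=0 col=0 char='m'
After 3 (gg): row=0 col=0 char='m'
After 4 (h): row=0 col=0 char='m'
After 5 (w): row=0 col=6 char='b'
After 6 (h): row=0 col=5 char='_'
After 7 (h): row=0 col=4 char='_'
After 8 (b): row=0 col=0 char='m'
After 9 (j): row=1 col=0 char='b'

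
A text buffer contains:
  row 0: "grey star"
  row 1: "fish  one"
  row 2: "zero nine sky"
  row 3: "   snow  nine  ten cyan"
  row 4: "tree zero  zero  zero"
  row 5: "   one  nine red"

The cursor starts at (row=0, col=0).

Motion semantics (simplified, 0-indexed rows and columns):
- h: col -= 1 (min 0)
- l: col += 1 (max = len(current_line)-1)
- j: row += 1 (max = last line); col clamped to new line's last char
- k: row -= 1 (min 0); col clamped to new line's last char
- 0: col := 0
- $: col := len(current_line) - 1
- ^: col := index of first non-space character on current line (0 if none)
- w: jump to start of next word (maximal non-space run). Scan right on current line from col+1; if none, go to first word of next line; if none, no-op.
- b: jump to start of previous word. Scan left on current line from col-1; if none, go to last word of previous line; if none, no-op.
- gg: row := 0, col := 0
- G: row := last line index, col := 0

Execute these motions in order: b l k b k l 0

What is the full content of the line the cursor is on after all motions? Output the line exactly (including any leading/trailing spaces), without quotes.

Answer: grey star

Derivation:
After 1 (b): row=0 col=0 char='g'
After 2 (l): row=0 col=1 char='r'
After 3 (k): row=0 col=1 char='r'
After 4 (b): row=0 col=0 char='g'
After 5 (k): row=0 col=0 char='g'
After 6 (l): row=0 col=1 char='r'
After 7 (0): row=0 col=0 char='g'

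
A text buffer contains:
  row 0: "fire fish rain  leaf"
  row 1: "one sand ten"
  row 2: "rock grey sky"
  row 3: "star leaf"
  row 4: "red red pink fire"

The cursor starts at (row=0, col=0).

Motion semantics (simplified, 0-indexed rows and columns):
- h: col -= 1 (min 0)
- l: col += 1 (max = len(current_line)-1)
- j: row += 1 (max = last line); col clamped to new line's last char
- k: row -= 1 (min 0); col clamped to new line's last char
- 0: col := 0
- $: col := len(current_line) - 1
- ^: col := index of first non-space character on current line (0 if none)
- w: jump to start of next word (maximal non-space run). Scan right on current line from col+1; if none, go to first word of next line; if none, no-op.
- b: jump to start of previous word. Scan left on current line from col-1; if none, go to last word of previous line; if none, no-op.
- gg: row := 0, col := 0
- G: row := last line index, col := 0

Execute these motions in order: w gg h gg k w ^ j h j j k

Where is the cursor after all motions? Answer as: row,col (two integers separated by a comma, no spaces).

Answer: 2,0

Derivation:
After 1 (w): row=0 col=5 char='f'
After 2 (gg): row=0 col=0 char='f'
After 3 (h): row=0 col=0 char='f'
After 4 (gg): row=0 col=0 char='f'
After 5 (k): row=0 col=0 char='f'
After 6 (w): row=0 col=5 char='f'
After 7 (^): row=0 col=0 char='f'
After 8 (j): row=1 col=0 char='o'
After 9 (h): row=1 col=0 char='o'
After 10 (j): row=2 col=0 char='r'
After 11 (j): row=3 col=0 char='s'
After 12 (k): row=2 col=0 char='r'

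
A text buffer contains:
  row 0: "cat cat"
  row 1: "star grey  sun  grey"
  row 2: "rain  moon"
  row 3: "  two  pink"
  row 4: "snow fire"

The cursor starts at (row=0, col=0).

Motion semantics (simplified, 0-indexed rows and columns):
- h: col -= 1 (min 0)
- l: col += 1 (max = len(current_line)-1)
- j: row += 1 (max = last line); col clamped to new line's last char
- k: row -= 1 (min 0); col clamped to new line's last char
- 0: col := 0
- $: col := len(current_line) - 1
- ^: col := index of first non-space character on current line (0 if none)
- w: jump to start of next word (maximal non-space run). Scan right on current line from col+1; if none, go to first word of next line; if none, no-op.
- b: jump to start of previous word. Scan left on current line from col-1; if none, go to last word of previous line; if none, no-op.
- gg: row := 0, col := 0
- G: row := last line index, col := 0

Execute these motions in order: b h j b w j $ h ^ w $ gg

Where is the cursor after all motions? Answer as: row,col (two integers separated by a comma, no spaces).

After 1 (b): row=0 col=0 char='c'
After 2 (h): row=0 col=0 char='c'
After 3 (j): row=1 col=0 char='s'
After 4 (b): row=0 col=4 char='c'
After 5 (w): row=1 col=0 char='s'
After 6 (j): row=2 col=0 char='r'
After 7 ($): row=2 col=9 char='n'
After 8 (h): row=2 col=8 char='o'
After 9 (^): row=2 col=0 char='r'
After 10 (w): row=2 col=6 char='m'
After 11 ($): row=2 col=9 char='n'
After 12 (gg): row=0 col=0 char='c'

Answer: 0,0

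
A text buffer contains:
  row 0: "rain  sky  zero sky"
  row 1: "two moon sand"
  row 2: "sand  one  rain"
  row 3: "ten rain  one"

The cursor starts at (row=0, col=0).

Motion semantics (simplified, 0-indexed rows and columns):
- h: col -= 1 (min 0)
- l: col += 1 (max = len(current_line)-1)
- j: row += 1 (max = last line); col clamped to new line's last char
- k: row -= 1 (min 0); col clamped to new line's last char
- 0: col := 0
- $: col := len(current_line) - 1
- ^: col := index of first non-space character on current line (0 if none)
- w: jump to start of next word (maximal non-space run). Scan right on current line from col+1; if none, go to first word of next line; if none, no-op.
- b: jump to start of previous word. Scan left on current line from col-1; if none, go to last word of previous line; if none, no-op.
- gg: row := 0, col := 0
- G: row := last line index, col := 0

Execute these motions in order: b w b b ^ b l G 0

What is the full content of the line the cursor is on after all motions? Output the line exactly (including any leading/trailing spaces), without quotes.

Answer: ten rain  one

Derivation:
After 1 (b): row=0 col=0 char='r'
After 2 (w): row=0 col=6 char='s'
After 3 (b): row=0 col=0 char='r'
After 4 (b): row=0 col=0 char='r'
After 5 (^): row=0 col=0 char='r'
After 6 (b): row=0 col=0 char='r'
After 7 (l): row=0 col=1 char='a'
After 8 (G): row=3 col=0 char='t'
After 9 (0): row=3 col=0 char='t'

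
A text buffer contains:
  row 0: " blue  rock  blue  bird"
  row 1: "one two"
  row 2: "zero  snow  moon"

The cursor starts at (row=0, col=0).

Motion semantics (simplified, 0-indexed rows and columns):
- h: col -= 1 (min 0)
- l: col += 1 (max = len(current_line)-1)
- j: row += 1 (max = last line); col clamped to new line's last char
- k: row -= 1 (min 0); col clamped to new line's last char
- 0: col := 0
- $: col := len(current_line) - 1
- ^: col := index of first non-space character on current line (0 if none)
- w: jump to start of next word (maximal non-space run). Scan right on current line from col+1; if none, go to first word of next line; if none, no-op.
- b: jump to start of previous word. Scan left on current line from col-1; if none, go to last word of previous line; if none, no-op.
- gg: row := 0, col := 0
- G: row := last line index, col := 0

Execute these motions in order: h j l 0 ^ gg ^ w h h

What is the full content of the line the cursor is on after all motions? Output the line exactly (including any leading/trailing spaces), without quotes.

After 1 (h): row=0 col=0 char='_'
After 2 (j): row=1 col=0 char='o'
After 3 (l): row=1 col=1 char='n'
After 4 (0): row=1 col=0 char='o'
After 5 (^): row=1 col=0 char='o'
After 6 (gg): row=0 col=0 char='_'
After 7 (^): row=0 col=1 char='b'
After 8 (w): row=0 col=7 char='r'
After 9 (h): row=0 col=6 char='_'
After 10 (h): row=0 col=5 char='_'

Answer:  blue  rock  blue  bird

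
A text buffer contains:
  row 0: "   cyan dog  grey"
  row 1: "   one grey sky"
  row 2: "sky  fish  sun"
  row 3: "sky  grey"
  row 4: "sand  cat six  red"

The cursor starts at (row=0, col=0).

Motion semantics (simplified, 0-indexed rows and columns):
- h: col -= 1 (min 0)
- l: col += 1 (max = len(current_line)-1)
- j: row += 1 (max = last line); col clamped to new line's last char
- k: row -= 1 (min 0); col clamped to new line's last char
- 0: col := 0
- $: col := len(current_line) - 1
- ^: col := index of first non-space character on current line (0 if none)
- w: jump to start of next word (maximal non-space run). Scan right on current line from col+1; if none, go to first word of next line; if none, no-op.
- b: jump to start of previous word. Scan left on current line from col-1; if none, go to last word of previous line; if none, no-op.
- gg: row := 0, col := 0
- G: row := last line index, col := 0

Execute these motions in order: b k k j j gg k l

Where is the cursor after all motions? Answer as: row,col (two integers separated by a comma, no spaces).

Answer: 0,1

Derivation:
After 1 (b): row=0 col=0 char='_'
After 2 (k): row=0 col=0 char='_'
After 3 (k): row=0 col=0 char='_'
After 4 (j): row=1 col=0 char='_'
After 5 (j): row=2 col=0 char='s'
After 6 (gg): row=0 col=0 char='_'
After 7 (k): row=0 col=0 char='_'
After 8 (l): row=0 col=1 char='_'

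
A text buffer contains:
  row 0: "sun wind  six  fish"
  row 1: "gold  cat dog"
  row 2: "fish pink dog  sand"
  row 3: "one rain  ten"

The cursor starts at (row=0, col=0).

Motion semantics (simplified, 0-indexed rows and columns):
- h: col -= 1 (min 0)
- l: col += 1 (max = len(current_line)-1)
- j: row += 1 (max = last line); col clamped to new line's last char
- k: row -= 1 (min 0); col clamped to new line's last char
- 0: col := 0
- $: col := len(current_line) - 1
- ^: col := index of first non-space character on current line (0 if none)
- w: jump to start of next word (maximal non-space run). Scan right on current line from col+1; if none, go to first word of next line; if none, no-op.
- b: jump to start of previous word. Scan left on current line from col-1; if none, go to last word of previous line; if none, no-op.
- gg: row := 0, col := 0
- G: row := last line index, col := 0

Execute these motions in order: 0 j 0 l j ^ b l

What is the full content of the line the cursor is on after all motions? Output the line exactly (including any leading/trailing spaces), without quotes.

After 1 (0): row=0 col=0 char='s'
After 2 (j): row=1 col=0 char='g'
After 3 (0): row=1 col=0 char='g'
After 4 (l): row=1 col=1 char='o'
After 5 (j): row=2 col=1 char='i'
After 6 (^): row=2 col=0 char='f'
After 7 (b): row=1 col=10 char='d'
After 8 (l): row=1 col=11 char='o'

Answer: gold  cat dog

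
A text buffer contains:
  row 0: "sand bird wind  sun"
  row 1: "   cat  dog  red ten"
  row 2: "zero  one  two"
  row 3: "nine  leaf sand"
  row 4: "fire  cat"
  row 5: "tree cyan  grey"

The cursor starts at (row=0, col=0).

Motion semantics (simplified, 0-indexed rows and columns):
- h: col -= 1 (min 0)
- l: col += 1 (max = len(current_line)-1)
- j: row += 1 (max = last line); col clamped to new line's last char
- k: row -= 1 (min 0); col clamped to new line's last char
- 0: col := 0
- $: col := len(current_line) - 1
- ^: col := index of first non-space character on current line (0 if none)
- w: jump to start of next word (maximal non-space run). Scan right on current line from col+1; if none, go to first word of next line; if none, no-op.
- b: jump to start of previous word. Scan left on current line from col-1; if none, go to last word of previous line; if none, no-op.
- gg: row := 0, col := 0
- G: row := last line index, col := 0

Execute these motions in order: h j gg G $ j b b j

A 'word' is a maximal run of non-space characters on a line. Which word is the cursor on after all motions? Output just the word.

Answer: cyan

Derivation:
After 1 (h): row=0 col=0 char='s'
After 2 (j): row=1 col=0 char='_'
After 3 (gg): row=0 col=0 char='s'
After 4 (G): row=5 col=0 char='t'
After 5 ($): row=5 col=14 char='y'
After 6 (j): row=5 col=14 char='y'
After 7 (b): row=5 col=11 char='g'
After 8 (b): row=5 col=5 char='c'
After 9 (j): row=5 col=5 char='c'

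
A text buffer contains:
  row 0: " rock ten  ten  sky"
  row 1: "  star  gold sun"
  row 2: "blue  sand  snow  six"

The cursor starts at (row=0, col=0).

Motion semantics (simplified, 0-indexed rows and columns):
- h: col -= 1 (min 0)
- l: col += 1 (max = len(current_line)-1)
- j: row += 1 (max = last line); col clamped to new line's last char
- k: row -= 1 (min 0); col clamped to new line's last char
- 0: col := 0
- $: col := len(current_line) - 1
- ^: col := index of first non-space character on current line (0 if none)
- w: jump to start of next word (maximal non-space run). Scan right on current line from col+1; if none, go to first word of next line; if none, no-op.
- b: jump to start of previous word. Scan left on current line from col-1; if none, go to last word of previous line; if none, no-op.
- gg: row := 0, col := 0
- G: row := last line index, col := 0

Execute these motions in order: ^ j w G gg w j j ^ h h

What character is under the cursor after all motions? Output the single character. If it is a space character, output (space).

Answer: b

Derivation:
After 1 (^): row=0 col=1 char='r'
After 2 (j): row=1 col=1 char='_'
After 3 (w): row=1 col=2 char='s'
After 4 (G): row=2 col=0 char='b'
After 5 (gg): row=0 col=0 char='_'
After 6 (w): row=0 col=1 char='r'
After 7 (j): row=1 col=1 char='_'
After 8 (j): row=2 col=1 char='l'
After 9 (^): row=2 col=0 char='b'
After 10 (h): row=2 col=0 char='b'
After 11 (h): row=2 col=0 char='b'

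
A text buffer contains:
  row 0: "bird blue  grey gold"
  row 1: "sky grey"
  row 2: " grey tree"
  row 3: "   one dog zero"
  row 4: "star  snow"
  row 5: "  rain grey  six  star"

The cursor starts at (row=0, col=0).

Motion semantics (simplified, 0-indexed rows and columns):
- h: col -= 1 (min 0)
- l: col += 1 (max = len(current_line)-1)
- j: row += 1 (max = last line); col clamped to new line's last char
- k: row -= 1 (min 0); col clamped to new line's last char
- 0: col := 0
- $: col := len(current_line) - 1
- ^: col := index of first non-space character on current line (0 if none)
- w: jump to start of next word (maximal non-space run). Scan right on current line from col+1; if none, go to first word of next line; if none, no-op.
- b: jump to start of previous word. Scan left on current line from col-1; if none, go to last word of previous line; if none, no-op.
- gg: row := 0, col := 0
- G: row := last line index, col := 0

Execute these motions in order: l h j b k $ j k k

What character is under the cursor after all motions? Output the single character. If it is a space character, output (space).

After 1 (l): row=0 col=1 char='i'
After 2 (h): row=0 col=0 char='b'
After 3 (j): row=1 col=0 char='s'
After 4 (b): row=0 col=16 char='g'
After 5 (k): row=0 col=16 char='g'
After 6 ($): row=0 col=19 char='d'
After 7 (j): row=1 col=7 char='y'
After 8 (k): row=0 col=7 char='u'
After 9 (k): row=0 col=7 char='u'

Answer: u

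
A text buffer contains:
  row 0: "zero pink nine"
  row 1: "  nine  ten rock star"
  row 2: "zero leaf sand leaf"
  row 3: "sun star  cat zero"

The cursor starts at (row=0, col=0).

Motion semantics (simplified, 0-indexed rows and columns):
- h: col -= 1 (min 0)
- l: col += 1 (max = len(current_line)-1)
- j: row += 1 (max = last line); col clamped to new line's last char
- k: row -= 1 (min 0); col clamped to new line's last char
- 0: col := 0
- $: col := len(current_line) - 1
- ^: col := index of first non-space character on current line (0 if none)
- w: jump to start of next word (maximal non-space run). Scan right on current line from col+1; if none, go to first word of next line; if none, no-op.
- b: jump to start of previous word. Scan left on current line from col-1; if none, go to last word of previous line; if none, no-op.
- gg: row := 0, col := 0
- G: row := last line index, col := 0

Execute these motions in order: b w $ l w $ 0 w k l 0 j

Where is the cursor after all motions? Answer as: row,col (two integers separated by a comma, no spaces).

After 1 (b): row=0 col=0 char='z'
After 2 (w): row=0 col=5 char='p'
After 3 ($): row=0 col=13 char='e'
After 4 (l): row=0 col=13 char='e'
After 5 (w): row=1 col=2 char='n'
After 6 ($): row=1 col=20 char='r'
After 7 (0): row=1 col=0 char='_'
After 8 (w): row=1 col=2 char='n'
After 9 (k): row=0 col=2 char='r'
After 10 (l): row=0 col=3 char='o'
After 11 (0): row=0 col=0 char='z'
After 12 (j): row=1 col=0 char='_'

Answer: 1,0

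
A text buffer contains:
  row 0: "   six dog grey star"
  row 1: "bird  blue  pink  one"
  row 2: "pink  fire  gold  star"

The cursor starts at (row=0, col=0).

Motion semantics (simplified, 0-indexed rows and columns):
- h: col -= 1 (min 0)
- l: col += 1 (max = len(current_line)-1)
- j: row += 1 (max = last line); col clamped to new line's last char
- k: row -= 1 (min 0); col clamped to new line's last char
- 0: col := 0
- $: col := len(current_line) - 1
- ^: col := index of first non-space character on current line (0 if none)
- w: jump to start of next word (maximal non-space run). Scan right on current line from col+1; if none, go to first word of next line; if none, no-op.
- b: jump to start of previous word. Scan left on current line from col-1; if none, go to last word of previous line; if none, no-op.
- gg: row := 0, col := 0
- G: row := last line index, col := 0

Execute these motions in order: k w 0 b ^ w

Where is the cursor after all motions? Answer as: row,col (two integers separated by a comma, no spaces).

After 1 (k): row=0 col=0 char='_'
After 2 (w): row=0 col=3 char='s'
After 3 (0): row=0 col=0 char='_'
After 4 (b): row=0 col=0 char='_'
After 5 (^): row=0 col=3 char='s'
After 6 (w): row=0 col=7 char='d'

Answer: 0,7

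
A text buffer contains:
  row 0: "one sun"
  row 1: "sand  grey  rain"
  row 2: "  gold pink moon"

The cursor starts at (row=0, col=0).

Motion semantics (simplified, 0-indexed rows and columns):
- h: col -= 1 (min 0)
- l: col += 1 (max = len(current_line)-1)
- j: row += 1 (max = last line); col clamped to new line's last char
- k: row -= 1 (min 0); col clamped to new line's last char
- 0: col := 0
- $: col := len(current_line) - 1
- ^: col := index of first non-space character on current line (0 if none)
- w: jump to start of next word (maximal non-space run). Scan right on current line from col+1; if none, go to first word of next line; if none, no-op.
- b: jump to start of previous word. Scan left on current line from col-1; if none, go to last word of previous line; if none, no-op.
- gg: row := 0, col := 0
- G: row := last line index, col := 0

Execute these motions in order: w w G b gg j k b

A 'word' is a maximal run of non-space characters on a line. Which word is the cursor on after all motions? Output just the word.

After 1 (w): row=0 col=4 char='s'
After 2 (w): row=1 col=0 char='s'
After 3 (G): row=2 col=0 char='_'
After 4 (b): row=1 col=12 char='r'
After 5 (gg): row=0 col=0 char='o'
After 6 (j): row=1 col=0 char='s'
After 7 (k): row=0 col=0 char='o'
After 8 (b): row=0 col=0 char='o'

Answer: one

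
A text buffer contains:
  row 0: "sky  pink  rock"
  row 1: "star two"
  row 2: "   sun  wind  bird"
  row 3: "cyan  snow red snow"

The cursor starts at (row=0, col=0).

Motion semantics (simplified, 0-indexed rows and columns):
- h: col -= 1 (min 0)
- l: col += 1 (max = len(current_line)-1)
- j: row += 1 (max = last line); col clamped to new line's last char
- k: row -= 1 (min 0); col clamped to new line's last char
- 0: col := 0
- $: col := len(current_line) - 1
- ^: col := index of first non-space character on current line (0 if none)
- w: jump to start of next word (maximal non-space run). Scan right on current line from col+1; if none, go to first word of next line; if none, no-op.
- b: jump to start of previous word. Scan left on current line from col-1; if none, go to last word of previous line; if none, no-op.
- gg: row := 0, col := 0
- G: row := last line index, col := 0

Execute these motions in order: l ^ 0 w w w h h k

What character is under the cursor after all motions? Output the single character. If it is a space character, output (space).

After 1 (l): row=0 col=1 char='k'
After 2 (^): row=0 col=0 char='s'
After 3 (0): row=0 col=0 char='s'
After 4 (w): row=0 col=5 char='p'
After 5 (w): row=0 col=11 char='r'
After 6 (w): row=1 col=0 char='s'
After 7 (h): row=1 col=0 char='s'
After 8 (h): row=1 col=0 char='s'
After 9 (k): row=0 col=0 char='s'

Answer: s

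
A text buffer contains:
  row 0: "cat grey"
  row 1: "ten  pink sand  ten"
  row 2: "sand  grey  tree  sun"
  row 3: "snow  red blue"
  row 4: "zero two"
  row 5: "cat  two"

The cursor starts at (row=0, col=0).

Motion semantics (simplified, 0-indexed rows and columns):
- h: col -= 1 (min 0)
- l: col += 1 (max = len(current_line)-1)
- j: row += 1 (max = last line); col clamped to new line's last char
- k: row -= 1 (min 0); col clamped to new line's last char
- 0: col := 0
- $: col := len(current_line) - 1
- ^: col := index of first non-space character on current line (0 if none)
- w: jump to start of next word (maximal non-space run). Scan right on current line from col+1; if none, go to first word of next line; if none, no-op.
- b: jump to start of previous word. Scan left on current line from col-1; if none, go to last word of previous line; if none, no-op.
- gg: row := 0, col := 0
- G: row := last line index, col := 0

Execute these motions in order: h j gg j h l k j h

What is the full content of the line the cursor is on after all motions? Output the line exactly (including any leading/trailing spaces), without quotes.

Answer: ten  pink sand  ten

Derivation:
After 1 (h): row=0 col=0 char='c'
After 2 (j): row=1 col=0 char='t'
After 3 (gg): row=0 col=0 char='c'
After 4 (j): row=1 col=0 char='t'
After 5 (h): row=1 col=0 char='t'
After 6 (l): row=1 col=1 char='e'
After 7 (k): row=0 col=1 char='a'
After 8 (j): row=1 col=1 char='e'
After 9 (h): row=1 col=0 char='t'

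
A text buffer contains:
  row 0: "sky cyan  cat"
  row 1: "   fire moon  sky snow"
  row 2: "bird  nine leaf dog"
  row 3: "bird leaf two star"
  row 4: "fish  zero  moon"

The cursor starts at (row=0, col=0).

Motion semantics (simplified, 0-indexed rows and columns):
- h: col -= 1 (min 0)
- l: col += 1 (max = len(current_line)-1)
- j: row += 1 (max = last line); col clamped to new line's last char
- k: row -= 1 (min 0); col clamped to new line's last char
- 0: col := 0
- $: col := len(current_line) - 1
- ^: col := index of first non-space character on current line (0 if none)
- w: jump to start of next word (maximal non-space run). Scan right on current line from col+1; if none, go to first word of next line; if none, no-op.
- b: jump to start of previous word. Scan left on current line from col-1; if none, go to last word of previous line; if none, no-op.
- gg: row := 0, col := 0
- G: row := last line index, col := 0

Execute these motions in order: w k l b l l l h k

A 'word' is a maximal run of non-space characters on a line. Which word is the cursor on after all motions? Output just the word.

Answer: cyan

Derivation:
After 1 (w): row=0 col=4 char='c'
After 2 (k): row=0 col=4 char='c'
After 3 (l): row=0 col=5 char='y'
After 4 (b): row=0 col=4 char='c'
After 5 (l): row=0 col=5 char='y'
After 6 (l): row=0 col=6 char='a'
After 7 (l): row=0 col=7 char='n'
After 8 (h): row=0 col=6 char='a'
After 9 (k): row=0 col=6 char='a'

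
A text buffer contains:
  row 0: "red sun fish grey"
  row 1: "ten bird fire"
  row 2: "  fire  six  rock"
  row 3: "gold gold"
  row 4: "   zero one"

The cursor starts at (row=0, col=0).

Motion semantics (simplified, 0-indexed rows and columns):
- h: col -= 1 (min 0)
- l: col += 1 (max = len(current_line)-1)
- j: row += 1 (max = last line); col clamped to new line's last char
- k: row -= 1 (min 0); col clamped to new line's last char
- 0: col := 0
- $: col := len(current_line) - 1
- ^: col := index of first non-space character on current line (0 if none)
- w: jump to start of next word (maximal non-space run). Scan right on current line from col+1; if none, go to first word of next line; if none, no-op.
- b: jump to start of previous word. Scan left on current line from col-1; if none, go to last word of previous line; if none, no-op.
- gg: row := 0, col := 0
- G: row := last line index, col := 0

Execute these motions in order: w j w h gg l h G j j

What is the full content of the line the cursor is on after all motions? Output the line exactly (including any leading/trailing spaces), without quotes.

After 1 (w): row=0 col=4 char='s'
After 2 (j): row=1 col=4 char='b'
After 3 (w): row=1 col=9 char='f'
After 4 (h): row=1 col=8 char='_'
After 5 (gg): row=0 col=0 char='r'
After 6 (l): row=0 col=1 char='e'
After 7 (h): row=0 col=0 char='r'
After 8 (G): row=4 col=0 char='_'
After 9 (j): row=4 col=0 char='_'
After 10 (j): row=4 col=0 char='_'

Answer:    zero one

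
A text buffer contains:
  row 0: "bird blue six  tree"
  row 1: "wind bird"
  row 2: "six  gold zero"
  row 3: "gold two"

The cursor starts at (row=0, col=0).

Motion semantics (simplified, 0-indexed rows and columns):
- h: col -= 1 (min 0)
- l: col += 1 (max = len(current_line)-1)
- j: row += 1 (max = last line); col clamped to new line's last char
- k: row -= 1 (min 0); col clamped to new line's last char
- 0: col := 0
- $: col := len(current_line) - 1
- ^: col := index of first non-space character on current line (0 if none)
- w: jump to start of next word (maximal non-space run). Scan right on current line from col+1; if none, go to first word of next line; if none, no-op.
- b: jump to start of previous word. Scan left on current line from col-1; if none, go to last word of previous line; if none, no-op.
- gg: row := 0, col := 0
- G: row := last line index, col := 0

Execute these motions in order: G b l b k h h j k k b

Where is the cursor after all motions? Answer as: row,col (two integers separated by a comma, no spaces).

After 1 (G): row=3 col=0 char='g'
After 2 (b): row=2 col=10 char='z'
After 3 (l): row=2 col=11 char='e'
After 4 (b): row=2 col=10 char='z'
After 5 (k): row=1 col=8 char='d'
After 6 (h): row=1 col=7 char='r'
After 7 (h): row=1 col=6 char='i'
After 8 (j): row=2 col=6 char='o'
After 9 (k): row=1 col=6 char='i'
After 10 (k): row=0 col=6 char='l'
After 11 (b): row=0 col=5 char='b'

Answer: 0,5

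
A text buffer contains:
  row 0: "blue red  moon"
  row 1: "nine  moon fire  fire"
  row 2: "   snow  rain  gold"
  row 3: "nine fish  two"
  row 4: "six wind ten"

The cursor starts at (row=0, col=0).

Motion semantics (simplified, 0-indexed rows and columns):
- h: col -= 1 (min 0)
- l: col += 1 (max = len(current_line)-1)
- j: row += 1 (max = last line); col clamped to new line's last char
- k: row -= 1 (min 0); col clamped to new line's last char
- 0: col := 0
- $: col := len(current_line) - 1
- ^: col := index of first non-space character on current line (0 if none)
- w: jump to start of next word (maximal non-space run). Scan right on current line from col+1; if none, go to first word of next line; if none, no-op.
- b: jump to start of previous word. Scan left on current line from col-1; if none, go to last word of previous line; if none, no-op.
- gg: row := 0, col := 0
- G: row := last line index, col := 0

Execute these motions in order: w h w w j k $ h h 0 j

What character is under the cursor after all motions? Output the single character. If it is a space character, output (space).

Answer: n

Derivation:
After 1 (w): row=0 col=5 char='r'
After 2 (h): row=0 col=4 char='_'
After 3 (w): row=0 col=5 char='r'
After 4 (w): row=0 col=10 char='m'
After 5 (j): row=1 col=10 char='_'
After 6 (k): row=0 col=10 char='m'
After 7 ($): row=0 col=13 char='n'
After 8 (h): row=0 col=12 char='o'
After 9 (h): row=0 col=11 char='o'
After 10 (0): row=0 col=0 char='b'
After 11 (j): row=1 col=0 char='n'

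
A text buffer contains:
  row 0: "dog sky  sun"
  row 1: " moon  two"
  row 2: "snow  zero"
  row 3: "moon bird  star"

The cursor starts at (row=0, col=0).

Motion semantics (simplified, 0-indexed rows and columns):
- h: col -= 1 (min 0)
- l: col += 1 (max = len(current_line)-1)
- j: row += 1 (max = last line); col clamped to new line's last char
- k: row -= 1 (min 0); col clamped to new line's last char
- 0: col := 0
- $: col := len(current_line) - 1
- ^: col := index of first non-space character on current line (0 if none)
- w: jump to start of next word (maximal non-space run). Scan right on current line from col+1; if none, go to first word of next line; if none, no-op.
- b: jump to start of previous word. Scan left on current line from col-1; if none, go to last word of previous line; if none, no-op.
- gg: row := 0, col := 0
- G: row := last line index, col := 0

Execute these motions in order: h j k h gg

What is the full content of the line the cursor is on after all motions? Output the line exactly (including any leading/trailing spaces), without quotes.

After 1 (h): row=0 col=0 char='d'
After 2 (j): row=1 col=0 char='_'
After 3 (k): row=0 col=0 char='d'
After 4 (h): row=0 col=0 char='d'
After 5 (gg): row=0 col=0 char='d'

Answer: dog sky  sun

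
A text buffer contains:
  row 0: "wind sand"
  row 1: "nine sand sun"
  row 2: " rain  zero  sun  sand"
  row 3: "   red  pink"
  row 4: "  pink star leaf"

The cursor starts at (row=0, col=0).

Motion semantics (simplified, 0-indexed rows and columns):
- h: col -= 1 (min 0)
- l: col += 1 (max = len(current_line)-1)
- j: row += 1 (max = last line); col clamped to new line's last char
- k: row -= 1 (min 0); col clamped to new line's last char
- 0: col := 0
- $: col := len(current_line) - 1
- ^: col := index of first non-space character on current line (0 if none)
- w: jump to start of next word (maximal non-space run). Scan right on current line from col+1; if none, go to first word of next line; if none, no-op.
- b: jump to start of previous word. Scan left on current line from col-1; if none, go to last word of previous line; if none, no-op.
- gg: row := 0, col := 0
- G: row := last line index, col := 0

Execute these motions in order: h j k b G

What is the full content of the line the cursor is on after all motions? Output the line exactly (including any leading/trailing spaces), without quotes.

After 1 (h): row=0 col=0 char='w'
After 2 (j): row=1 col=0 char='n'
After 3 (k): row=0 col=0 char='w'
After 4 (b): row=0 col=0 char='w'
After 5 (G): row=4 col=0 char='_'

Answer:   pink star leaf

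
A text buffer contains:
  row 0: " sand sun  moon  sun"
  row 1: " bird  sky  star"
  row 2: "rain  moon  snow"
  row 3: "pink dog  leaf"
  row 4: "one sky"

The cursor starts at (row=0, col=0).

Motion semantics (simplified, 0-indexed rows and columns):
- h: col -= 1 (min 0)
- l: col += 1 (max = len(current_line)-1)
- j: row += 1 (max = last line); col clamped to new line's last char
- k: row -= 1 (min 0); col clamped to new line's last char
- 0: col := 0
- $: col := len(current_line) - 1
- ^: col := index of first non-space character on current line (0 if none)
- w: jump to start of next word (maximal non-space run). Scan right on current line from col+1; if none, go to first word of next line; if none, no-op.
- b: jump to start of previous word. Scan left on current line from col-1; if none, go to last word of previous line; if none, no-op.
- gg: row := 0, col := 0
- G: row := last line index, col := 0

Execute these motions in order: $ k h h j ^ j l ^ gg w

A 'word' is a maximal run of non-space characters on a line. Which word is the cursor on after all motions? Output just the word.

Answer: sand

Derivation:
After 1 ($): row=0 col=19 char='n'
After 2 (k): row=0 col=19 char='n'
After 3 (h): row=0 col=18 char='u'
After 4 (h): row=0 col=17 char='s'
After 5 (j): row=1 col=15 char='r'
After 6 (^): row=1 col=1 char='b'
After 7 (j): row=2 col=1 char='a'
After 8 (l): row=2 col=2 char='i'
After 9 (^): row=2 col=0 char='r'
After 10 (gg): row=0 col=0 char='_'
After 11 (w): row=0 col=1 char='s'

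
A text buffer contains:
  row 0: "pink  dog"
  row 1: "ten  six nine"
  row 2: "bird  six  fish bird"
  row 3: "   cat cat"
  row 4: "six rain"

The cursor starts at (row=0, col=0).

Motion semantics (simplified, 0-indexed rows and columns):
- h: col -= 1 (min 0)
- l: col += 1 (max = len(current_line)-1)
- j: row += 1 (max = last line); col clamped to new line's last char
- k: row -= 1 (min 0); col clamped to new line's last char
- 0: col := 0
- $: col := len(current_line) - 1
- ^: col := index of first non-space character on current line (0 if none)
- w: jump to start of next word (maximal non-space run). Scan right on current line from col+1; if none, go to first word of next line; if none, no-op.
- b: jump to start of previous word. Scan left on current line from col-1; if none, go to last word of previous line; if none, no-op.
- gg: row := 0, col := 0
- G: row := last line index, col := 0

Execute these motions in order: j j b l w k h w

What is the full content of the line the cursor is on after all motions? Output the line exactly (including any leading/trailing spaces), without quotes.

Answer: ten  six nine

Derivation:
After 1 (j): row=1 col=0 char='t'
After 2 (j): row=2 col=0 char='b'
After 3 (b): row=1 col=9 char='n'
After 4 (l): row=1 col=10 char='i'
After 5 (w): row=2 col=0 char='b'
After 6 (k): row=1 col=0 char='t'
After 7 (h): row=1 col=0 char='t'
After 8 (w): row=1 col=5 char='s'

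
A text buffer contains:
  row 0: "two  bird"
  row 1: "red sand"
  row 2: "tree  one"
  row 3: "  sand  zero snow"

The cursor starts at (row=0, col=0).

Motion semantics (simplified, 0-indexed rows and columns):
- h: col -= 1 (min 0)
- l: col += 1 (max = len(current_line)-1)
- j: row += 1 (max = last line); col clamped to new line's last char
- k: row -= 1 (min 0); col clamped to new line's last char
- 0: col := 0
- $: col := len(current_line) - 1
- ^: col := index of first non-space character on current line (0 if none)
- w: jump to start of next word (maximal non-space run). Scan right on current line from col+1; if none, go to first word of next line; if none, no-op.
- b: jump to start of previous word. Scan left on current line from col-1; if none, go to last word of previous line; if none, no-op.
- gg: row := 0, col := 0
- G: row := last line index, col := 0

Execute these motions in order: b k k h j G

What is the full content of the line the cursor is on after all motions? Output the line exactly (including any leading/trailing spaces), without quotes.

Answer:   sand  zero snow

Derivation:
After 1 (b): row=0 col=0 char='t'
After 2 (k): row=0 col=0 char='t'
After 3 (k): row=0 col=0 char='t'
After 4 (h): row=0 col=0 char='t'
After 5 (j): row=1 col=0 char='r'
After 6 (G): row=3 col=0 char='_'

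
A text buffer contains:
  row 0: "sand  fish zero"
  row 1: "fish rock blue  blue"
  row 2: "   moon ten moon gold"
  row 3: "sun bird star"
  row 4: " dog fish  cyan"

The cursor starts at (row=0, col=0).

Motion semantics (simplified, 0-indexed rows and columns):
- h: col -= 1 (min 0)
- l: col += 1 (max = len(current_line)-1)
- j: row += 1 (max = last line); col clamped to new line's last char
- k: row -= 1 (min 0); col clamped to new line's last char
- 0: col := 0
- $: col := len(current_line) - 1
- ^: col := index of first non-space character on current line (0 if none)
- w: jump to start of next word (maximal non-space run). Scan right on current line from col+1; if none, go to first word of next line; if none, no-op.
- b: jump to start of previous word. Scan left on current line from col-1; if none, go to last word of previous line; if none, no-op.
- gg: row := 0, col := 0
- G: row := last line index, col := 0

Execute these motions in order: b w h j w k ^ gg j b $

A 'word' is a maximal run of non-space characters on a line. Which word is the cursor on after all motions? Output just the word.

After 1 (b): row=0 col=0 char='s'
After 2 (w): row=0 col=6 char='f'
After 3 (h): row=0 col=5 char='_'
After 4 (j): row=1 col=5 char='r'
After 5 (w): row=1 col=10 char='b'
After 6 (k): row=0 col=10 char='_'
After 7 (^): row=0 col=0 char='s'
After 8 (gg): row=0 col=0 char='s'
After 9 (j): row=1 col=0 char='f'
After 10 (b): row=0 col=11 char='z'
After 11 ($): row=0 col=14 char='o'

Answer: zero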